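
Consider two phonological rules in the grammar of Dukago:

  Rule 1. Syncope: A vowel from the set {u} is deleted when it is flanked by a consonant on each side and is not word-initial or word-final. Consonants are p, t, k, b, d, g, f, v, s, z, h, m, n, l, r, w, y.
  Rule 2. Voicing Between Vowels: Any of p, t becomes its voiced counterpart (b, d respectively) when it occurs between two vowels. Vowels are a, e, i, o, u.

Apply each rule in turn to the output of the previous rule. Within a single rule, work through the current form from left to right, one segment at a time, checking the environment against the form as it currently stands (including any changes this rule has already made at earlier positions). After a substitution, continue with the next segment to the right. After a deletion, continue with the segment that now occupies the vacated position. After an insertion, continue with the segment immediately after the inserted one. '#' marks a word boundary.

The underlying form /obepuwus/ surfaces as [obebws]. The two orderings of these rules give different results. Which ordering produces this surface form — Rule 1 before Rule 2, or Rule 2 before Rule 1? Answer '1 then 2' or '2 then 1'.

2 then 1

Order 1 then 2:
  1 Syncope: [obepuwus] → [obepws]
  2 Voicing Between Vowels: no change — [obepws]
  result: [obepws]
Order 2 then 1:
  2 Voicing Between Vowels: [obepuwus] → [obebuwus]
  1 Syncope: [obebuwus] → [obebws]
  result: [obebws]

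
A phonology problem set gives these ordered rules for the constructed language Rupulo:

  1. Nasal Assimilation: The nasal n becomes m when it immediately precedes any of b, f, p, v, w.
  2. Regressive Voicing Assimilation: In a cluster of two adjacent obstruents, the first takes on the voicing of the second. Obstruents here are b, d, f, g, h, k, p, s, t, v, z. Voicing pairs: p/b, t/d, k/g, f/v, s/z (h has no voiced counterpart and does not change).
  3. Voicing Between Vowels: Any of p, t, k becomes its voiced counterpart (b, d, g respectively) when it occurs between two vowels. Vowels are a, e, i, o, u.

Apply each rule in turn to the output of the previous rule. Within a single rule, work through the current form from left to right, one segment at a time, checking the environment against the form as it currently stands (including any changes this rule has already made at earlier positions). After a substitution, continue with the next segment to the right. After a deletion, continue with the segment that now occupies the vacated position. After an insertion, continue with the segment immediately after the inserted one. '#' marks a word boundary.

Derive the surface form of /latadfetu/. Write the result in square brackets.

[ladatfedu]

1 Nasal Assimilation: no change — [latadfetu]
2 Regressive Voicing Assimilation: [latadfetu] → [latatfetu]
3 Voicing Between Vowels: [latatfetu] → [ladatfedu]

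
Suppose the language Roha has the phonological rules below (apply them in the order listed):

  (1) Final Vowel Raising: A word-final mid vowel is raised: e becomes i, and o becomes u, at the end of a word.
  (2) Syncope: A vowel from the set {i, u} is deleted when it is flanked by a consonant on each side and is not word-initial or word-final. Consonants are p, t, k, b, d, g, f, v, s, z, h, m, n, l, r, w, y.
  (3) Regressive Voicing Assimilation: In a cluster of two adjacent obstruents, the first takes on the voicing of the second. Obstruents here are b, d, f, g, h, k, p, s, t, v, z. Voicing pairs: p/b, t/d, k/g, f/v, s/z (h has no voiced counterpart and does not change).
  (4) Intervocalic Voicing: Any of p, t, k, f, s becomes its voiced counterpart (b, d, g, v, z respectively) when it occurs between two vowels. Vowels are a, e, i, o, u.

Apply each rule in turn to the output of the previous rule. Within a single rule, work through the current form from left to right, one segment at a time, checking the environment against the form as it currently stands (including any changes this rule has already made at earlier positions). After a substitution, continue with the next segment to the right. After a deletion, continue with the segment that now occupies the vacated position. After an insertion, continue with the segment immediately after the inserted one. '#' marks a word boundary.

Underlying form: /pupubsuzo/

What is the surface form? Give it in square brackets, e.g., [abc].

[pbpzzu]

(1) Final Vowel Raising: [pupubsuzo] → [pupubsuzu]
(2) Syncope: [pupubsuzu] → [ppbszu]
(3) Regressive Voicing Assimilation: [ppbszu] → [pbpzzu]
(4) Intervocalic Voicing: no change — [pbpzzu]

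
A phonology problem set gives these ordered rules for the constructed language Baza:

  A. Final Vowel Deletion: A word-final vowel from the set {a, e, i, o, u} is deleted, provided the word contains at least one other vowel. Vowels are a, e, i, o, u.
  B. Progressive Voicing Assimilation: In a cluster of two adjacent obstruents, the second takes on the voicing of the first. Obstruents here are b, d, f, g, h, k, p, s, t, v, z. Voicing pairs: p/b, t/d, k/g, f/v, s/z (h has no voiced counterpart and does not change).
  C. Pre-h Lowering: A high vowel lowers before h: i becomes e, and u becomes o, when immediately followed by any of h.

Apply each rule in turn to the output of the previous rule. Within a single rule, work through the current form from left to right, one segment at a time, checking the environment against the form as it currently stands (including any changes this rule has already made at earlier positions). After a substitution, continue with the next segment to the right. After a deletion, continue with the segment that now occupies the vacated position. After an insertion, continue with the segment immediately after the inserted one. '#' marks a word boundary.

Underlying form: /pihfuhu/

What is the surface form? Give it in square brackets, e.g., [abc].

[pehfoh]

A Final Vowel Deletion: [pihfuhu] → [pihfuh]
B Progressive Voicing Assimilation: no change — [pihfuh]
C Pre-h Lowering: [pihfuh] → [pehfoh]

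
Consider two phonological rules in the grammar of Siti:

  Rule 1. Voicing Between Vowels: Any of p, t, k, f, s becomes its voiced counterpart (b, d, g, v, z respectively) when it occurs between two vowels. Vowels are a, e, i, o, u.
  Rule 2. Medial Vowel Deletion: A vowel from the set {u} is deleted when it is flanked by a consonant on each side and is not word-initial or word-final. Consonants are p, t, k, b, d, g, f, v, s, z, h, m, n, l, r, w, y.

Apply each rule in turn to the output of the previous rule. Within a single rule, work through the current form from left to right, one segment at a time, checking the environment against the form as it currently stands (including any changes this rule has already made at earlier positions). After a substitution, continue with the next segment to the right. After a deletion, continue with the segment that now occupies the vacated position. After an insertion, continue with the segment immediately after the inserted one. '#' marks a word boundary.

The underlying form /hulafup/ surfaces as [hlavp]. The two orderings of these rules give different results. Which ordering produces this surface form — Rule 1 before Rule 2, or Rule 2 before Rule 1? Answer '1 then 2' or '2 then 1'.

Order 1 then 2:
  1 Voicing Between Vowels: [hulafup] → [hulavup]
  2 Medial Vowel Deletion: [hulavup] → [hlavp]
  result: [hlavp]
Order 2 then 1:
  2 Medial Vowel Deletion: [hulafup] → [hlafp]
  1 Voicing Between Vowels: no change — [hlafp]
  result: [hlafp]

1 then 2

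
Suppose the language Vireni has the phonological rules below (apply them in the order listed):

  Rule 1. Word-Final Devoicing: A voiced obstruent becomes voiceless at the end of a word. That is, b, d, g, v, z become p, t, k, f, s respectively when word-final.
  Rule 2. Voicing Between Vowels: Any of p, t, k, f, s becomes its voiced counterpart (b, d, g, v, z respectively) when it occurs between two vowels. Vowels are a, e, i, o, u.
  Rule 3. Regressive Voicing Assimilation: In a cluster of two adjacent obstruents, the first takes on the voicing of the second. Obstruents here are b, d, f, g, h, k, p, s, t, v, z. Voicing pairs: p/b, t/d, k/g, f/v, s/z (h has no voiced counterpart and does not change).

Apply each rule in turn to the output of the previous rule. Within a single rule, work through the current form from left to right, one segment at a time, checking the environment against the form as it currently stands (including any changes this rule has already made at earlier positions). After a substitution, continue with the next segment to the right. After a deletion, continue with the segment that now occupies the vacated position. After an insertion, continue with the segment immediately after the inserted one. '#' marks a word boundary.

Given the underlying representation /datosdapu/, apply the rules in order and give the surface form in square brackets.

Rule 1 Word-Final Devoicing: no change — [datosdapu]
Rule 2 Voicing Between Vowels: [datosdapu] → [dadosdabu]
Rule 3 Regressive Voicing Assimilation: [dadosdabu] → [dadozdabu]

[dadozdabu]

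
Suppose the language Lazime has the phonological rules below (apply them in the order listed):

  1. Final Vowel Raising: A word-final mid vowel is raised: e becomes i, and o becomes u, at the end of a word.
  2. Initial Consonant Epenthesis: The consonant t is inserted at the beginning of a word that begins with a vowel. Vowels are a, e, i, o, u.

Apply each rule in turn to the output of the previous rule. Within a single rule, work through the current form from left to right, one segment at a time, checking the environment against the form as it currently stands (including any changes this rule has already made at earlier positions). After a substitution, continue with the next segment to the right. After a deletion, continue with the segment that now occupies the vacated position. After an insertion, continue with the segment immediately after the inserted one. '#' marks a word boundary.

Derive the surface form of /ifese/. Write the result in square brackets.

1 Final Vowel Raising: [ifese] → [ifesi]
2 Initial Consonant Epenthesis: [ifesi] → [tifesi]

[tifesi]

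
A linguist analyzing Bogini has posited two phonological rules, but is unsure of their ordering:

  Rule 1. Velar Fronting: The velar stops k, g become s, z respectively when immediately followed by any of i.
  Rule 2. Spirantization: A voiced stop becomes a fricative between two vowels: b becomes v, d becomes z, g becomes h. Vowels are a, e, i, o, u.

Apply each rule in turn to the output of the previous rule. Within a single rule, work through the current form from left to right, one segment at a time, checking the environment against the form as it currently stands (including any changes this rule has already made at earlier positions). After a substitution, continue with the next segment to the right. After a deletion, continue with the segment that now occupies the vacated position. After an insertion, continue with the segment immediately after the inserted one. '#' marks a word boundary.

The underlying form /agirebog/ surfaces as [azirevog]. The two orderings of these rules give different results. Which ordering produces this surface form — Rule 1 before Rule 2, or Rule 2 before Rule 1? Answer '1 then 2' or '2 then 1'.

Order 1 then 2:
  1 Velar Fronting: [agirebog] → [azirebog]
  2 Spirantization: [azirebog] → [azirevog]
  result: [azirevog]
Order 2 then 1:
  2 Spirantization: [agirebog] → [ahirevog]
  1 Velar Fronting: no change — [ahirevog]
  result: [ahirevog]

1 then 2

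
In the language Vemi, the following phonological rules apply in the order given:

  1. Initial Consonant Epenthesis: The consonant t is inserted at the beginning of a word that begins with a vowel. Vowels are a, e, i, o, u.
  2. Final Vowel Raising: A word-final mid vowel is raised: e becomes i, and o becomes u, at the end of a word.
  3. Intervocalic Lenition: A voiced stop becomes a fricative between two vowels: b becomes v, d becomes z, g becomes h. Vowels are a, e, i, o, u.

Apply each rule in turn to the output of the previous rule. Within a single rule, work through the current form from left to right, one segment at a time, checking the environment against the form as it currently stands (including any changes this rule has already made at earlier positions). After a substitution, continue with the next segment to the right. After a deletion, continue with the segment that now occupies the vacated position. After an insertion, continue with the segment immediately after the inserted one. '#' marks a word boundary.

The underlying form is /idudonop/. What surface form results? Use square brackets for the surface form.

[tizuzonop]

1 Initial Consonant Epenthesis: [idudonop] → [tidudonop]
2 Final Vowel Raising: no change — [tidudonop]
3 Intervocalic Lenition: [tidudonop] → [tizuzonop]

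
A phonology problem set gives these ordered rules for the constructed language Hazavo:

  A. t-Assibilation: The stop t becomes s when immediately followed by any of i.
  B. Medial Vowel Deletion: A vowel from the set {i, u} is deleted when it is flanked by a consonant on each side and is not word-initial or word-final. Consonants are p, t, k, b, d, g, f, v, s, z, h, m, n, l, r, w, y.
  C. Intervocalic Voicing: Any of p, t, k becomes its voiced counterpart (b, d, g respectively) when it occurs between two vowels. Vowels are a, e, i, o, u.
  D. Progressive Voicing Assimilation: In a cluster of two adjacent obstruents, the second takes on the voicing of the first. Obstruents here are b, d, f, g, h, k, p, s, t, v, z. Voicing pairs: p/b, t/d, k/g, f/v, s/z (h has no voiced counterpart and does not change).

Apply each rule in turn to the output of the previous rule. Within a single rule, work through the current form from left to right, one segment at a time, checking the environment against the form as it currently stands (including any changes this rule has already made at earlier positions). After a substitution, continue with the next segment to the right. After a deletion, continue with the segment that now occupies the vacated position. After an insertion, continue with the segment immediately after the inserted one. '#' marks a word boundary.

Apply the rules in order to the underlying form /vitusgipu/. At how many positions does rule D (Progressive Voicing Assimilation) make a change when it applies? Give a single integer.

A t-Assibilation: no change — [vitusgipu]
B Medial Vowel Deletion: [vitusgipu] → [vtsgpu]
C Intervocalic Voicing: no change — [vtsgpu]
D Progressive Voicing Assimilation: [vtsgpu] → [vdzgbu]
Rule D changed 3 position(s).

3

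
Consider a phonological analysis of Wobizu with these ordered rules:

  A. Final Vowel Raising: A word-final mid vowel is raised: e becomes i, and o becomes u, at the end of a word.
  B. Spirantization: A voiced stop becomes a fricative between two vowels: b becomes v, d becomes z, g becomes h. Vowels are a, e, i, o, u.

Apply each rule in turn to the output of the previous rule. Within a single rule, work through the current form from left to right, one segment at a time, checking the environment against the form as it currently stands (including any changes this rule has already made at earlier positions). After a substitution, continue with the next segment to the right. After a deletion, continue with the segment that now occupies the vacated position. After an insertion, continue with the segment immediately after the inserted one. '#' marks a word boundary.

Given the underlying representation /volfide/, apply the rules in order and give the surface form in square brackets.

A Final Vowel Raising: [volfide] → [volfidi]
B Spirantization: [volfidi] → [volfizi]

[volfizi]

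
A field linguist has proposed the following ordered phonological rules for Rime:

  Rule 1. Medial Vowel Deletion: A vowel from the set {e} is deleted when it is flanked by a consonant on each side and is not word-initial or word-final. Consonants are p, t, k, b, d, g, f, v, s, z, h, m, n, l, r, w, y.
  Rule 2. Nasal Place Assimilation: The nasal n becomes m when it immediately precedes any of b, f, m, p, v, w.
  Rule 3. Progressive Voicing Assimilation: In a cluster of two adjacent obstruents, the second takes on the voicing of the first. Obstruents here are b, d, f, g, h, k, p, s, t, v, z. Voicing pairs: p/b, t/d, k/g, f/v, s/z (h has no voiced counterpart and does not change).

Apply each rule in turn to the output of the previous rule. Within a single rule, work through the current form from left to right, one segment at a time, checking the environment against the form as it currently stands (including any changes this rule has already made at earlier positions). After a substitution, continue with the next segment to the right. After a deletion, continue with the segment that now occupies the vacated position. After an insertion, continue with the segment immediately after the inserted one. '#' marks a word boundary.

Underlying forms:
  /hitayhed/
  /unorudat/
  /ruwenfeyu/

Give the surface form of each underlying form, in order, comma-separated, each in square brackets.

/hitayhed/:
  Rule 1 Medial Vowel Deletion: [hitayhed] → [hitayhd]
  Rule 2 Nasal Place Assimilation: no change — [hitayhd]
  Rule 3 Progressive Voicing Assimilation: [hitayhd] → [hitayht]
/unorudat/:
  Rule 1 Medial Vowel Deletion: no change — [unorudat]
  Rule 2 Nasal Place Assimilation: no change — [unorudat]
  Rule 3 Progressive Voicing Assimilation: no change — [unorudat]
/ruwenfeyu/:
  Rule 1 Medial Vowel Deletion: [ruwenfeyu] → [ruwnfyu]
  Rule 2 Nasal Place Assimilation: [ruwnfyu] → [ruwmfyu]
  Rule 3 Progressive Voicing Assimilation: no change — [ruwmfyu]

[hitayht], [unorudat], [ruwmfyu]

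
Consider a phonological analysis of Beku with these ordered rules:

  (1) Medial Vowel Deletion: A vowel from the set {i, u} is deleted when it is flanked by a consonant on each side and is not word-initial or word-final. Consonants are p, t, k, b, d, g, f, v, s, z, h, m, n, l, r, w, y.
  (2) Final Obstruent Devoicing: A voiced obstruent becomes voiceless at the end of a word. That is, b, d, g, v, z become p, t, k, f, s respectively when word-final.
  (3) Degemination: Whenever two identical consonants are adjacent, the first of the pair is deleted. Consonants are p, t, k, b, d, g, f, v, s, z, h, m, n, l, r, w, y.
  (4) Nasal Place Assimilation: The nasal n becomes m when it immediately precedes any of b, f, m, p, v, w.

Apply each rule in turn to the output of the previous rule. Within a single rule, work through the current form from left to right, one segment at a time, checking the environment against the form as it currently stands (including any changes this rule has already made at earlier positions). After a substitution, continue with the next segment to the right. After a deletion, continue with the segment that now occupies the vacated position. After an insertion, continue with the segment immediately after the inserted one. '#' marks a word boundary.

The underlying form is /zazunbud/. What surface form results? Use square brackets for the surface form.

(1) Medial Vowel Deletion: [zazunbud] → [zaznbd]
(2) Final Obstruent Devoicing: [zaznbd] → [zaznbt]
(3) Degemination: no change — [zaznbt]
(4) Nasal Place Assimilation: [zaznbt] → [zazmbt]

[zazmbt]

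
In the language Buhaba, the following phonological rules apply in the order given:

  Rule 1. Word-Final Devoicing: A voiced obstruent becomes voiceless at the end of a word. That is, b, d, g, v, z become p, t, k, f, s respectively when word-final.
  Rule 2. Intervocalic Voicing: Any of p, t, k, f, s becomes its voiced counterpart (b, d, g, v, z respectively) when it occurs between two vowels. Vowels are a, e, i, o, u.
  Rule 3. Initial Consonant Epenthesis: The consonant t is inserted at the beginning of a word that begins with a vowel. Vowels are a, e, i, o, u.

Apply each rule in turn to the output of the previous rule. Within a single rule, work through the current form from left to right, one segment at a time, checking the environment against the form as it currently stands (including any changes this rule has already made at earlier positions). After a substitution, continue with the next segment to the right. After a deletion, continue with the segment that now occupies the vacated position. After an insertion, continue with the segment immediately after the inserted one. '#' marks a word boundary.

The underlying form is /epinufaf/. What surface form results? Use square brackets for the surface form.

[tebinuvaf]

Rule 1 Word-Final Devoicing: no change — [epinufaf]
Rule 2 Intervocalic Voicing: [epinufaf] → [ebinuvaf]
Rule 3 Initial Consonant Epenthesis: [ebinuvaf] → [tebinuvaf]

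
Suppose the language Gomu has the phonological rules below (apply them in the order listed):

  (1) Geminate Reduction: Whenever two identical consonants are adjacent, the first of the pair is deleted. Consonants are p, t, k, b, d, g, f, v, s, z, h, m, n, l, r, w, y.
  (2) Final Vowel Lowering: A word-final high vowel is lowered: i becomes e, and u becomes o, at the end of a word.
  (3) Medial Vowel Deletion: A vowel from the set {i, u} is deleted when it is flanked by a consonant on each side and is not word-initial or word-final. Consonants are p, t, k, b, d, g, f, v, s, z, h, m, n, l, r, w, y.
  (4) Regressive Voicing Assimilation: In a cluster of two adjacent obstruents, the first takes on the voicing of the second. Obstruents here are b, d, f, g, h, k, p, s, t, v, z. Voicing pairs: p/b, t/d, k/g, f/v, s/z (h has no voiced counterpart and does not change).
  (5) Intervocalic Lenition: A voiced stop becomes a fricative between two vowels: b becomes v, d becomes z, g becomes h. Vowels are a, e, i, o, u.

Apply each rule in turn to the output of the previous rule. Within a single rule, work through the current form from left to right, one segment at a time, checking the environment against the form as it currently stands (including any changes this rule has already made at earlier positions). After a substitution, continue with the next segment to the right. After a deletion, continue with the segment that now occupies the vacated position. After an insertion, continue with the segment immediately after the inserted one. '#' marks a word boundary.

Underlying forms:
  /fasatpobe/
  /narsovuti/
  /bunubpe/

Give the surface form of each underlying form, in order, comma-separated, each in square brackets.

[fasatpove], [narsofte], [bnppe]

/fasatpobe/:
  (1) Geminate Reduction: no change — [fasatpobe]
  (2) Final Vowel Lowering: no change — [fasatpobe]
  (3) Medial Vowel Deletion: no change — [fasatpobe]
  (4) Regressive Voicing Assimilation: no change — [fasatpobe]
  (5) Intervocalic Lenition: [fasatpobe] → [fasatpove]
/narsovuti/:
  (1) Geminate Reduction: no change — [narsovuti]
  (2) Final Vowel Lowering: [narsovuti] → [narsovute]
  (3) Medial Vowel Deletion: [narsovute] → [narsovte]
  (4) Regressive Voicing Assimilation: [narsovte] → [narsofte]
  (5) Intervocalic Lenition: no change — [narsofte]
/bunubpe/:
  (1) Geminate Reduction: no change — [bunubpe]
  (2) Final Vowel Lowering: no change — [bunubpe]
  (3) Medial Vowel Deletion: [bunubpe] → [bnbpe]
  (4) Regressive Voicing Assimilation: [bnbpe] → [bnppe]
  (5) Intervocalic Lenition: no change — [bnppe]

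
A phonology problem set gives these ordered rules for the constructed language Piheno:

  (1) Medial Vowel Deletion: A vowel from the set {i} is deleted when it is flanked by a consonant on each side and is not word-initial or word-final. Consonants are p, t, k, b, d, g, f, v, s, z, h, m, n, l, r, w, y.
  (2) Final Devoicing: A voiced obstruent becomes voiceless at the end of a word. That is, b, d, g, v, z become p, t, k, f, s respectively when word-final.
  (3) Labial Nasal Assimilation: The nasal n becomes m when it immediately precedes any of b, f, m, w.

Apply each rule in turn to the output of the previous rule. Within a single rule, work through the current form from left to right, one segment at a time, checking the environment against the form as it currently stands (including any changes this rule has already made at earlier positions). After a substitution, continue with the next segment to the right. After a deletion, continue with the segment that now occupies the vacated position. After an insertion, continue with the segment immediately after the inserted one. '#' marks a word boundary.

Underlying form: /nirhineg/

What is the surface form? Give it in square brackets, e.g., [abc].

[nrhnek]

(1) Medial Vowel Deletion: [nirhineg] → [nrhneg]
(2) Final Devoicing: [nrhneg] → [nrhnek]
(3) Labial Nasal Assimilation: no change — [nrhnek]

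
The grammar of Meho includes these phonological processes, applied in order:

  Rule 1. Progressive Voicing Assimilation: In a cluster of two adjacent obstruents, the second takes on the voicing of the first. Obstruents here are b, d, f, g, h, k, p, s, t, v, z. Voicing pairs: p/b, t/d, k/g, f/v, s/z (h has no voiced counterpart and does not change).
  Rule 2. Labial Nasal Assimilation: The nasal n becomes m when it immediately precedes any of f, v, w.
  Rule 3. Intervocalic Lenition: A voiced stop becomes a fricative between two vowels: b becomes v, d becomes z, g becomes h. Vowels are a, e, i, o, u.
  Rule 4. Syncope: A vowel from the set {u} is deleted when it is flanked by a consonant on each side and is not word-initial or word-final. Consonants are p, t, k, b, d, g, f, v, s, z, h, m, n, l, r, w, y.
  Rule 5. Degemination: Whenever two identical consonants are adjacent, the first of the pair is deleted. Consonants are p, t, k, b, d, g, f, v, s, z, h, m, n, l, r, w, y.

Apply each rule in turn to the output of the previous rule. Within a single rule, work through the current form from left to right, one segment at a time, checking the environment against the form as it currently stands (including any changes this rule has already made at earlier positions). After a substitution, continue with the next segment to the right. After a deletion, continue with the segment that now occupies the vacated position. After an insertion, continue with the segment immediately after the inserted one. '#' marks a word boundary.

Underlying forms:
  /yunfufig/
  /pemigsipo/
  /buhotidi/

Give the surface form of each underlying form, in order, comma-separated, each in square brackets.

/yunfufig/:
  Rule 1 Progressive Voicing Assimilation: no change — [yunfufig]
  Rule 2 Labial Nasal Assimilation: [yunfufig] → [yumfufig]
  Rule 3 Intervocalic Lenition: no change — [yumfufig]
  Rule 4 Syncope: [yumfufig] → [ymffig]
  Rule 5 Degemination: [ymffig] → [ymfig]
/pemigsipo/:
  Rule 1 Progressive Voicing Assimilation: [pemigsipo] → [pemigzipo]
  Rule 2 Labial Nasal Assimilation: no change — [pemigzipo]
  Rule 3 Intervocalic Lenition: no change — [pemigzipo]
  Rule 4 Syncope: no change — [pemigzipo]
  Rule 5 Degemination: no change — [pemigzipo]
/buhotidi/:
  Rule 1 Progressive Voicing Assimilation: no change — [buhotidi]
  Rule 2 Labial Nasal Assimilation: no change — [buhotidi]
  Rule 3 Intervocalic Lenition: [buhotidi] → [buhotizi]
  Rule 4 Syncope: [buhotizi] → [bhotizi]
  Rule 5 Degemination: no change — [bhotizi]

[ymfig], [pemigzipo], [bhotizi]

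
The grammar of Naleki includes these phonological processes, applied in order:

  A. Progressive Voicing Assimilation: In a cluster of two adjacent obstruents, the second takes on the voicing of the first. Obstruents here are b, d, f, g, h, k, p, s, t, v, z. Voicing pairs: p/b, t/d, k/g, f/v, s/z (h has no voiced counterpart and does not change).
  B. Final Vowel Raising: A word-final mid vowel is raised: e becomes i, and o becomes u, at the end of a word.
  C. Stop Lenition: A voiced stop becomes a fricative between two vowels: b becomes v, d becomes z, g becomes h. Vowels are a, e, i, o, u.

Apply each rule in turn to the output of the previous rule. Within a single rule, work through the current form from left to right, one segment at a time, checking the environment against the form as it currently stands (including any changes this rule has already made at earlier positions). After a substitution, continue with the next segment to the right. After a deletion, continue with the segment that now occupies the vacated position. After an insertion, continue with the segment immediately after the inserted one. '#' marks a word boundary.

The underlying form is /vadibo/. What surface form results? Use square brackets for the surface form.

A Progressive Voicing Assimilation: no change — [vadibo]
B Final Vowel Raising: [vadibo] → [vadibu]
C Stop Lenition: [vadibu] → [vazivu]

[vazivu]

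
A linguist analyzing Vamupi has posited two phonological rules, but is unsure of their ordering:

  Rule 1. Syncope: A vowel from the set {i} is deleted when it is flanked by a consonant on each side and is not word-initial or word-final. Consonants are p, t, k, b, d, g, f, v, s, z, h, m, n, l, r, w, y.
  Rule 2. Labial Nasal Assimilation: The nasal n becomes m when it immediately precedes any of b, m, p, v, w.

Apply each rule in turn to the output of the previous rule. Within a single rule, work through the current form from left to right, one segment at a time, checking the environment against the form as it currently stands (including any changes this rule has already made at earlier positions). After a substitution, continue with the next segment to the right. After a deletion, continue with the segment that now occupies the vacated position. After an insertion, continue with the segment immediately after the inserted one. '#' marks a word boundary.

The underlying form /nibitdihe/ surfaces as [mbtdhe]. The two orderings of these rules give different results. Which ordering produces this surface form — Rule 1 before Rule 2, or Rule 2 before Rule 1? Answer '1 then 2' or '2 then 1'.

Order 1 then 2:
  1 Syncope: [nibitdihe] → [nbtdhe]
  2 Labial Nasal Assimilation: [nbtdhe] → [mbtdhe]
  result: [mbtdhe]
Order 2 then 1:
  2 Labial Nasal Assimilation: no change — [nibitdihe]
  1 Syncope: [nibitdihe] → [nbtdhe]
  result: [nbtdhe]

1 then 2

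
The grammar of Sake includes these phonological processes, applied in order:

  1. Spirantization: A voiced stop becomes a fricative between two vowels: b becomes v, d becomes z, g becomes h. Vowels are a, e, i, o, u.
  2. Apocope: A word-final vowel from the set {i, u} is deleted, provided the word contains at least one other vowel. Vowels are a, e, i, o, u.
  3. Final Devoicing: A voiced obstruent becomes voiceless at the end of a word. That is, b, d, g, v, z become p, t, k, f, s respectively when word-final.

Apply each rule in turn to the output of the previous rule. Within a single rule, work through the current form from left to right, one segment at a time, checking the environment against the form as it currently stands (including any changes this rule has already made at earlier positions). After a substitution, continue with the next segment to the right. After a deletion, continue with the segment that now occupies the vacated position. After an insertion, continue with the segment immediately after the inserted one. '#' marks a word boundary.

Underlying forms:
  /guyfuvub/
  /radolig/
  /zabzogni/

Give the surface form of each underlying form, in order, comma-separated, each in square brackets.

[guyfuvup], [razolik], [zabzogn]

/guyfuvub/:
  1 Spirantization: no change — [guyfuvub]
  2 Apocope: no change — [guyfuvub]
  3 Final Devoicing: [guyfuvub] → [guyfuvup]
/radolig/:
  1 Spirantization: [radolig] → [razolig]
  2 Apocope: no change — [razolig]
  3 Final Devoicing: [razolig] → [razolik]
/zabzogni/:
  1 Spirantization: no change — [zabzogni]
  2 Apocope: [zabzogni] → [zabzogn]
  3 Final Devoicing: no change — [zabzogn]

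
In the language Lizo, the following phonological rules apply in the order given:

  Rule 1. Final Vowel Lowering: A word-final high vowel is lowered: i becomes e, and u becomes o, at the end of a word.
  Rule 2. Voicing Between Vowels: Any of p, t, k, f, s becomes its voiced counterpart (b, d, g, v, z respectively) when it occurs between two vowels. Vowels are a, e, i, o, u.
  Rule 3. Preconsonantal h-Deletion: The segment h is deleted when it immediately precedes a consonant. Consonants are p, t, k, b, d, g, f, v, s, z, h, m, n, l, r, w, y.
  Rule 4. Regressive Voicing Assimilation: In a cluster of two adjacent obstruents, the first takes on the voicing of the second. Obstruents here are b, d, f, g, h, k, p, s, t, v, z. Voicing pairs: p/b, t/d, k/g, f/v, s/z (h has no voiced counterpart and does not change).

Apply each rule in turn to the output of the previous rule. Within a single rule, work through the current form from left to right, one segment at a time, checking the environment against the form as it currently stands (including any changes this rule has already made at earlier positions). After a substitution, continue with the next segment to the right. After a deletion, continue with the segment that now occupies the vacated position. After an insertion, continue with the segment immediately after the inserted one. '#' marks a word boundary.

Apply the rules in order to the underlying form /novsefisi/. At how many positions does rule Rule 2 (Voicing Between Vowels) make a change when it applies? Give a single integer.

Rule 1 Final Vowel Lowering: [novsefisi] → [novsefise]
Rule 2 Voicing Between Vowels: [novsefise] → [novsevize]
Rule 3 Preconsonantal h-Deletion: no change — [novsevize]
Rule 4 Regressive Voicing Assimilation: [novsevize] → [nofsevize]
Rule Rule 2 changed 2 position(s).

2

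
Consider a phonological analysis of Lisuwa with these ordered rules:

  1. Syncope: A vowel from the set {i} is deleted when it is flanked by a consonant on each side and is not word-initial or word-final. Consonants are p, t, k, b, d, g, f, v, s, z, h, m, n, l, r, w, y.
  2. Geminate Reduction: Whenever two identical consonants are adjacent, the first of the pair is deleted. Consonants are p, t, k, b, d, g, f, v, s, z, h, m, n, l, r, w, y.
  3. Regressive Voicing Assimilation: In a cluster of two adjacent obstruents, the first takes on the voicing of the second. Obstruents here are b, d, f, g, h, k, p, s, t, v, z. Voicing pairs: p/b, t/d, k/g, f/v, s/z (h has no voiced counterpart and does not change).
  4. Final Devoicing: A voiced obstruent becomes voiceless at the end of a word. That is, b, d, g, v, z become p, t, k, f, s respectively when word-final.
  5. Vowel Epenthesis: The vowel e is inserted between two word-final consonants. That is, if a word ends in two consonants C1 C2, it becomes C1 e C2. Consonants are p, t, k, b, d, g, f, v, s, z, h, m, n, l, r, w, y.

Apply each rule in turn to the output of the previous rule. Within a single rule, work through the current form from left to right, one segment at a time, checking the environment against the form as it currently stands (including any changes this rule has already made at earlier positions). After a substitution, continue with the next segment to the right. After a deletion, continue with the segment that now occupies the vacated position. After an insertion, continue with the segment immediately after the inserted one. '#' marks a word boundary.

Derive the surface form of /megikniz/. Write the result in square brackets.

[mekknes]

1 Syncope: [megikniz] → [megknz]
2 Geminate Reduction: no change — [megknz]
3 Regressive Voicing Assimilation: [megknz] → [mekknz]
4 Final Devoicing: [mekknz] → [mekkns]
5 Vowel Epenthesis: [mekkns] → [mekknes]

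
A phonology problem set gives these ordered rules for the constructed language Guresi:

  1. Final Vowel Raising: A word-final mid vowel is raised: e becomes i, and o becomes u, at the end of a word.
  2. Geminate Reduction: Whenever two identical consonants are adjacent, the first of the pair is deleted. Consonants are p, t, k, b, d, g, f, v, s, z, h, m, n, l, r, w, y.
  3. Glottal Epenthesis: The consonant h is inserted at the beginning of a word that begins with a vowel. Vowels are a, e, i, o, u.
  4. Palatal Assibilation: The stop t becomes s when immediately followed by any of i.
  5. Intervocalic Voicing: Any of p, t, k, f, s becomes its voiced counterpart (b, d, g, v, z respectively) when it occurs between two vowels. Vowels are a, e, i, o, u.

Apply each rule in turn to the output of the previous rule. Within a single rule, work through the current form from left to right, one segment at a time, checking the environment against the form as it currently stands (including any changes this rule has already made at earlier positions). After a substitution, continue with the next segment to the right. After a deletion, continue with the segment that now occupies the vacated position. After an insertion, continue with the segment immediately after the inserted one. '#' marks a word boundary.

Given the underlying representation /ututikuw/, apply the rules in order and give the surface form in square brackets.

1 Final Vowel Raising: no change — [ututikuw]
2 Geminate Reduction: no change — [ututikuw]
3 Glottal Epenthesis: [ututikuw] → [hututikuw]
4 Palatal Assibilation: [hututikuw] → [hutusikuw]
5 Intervocalic Voicing: [hutusikuw] → [huduziguw]

[huduziguw]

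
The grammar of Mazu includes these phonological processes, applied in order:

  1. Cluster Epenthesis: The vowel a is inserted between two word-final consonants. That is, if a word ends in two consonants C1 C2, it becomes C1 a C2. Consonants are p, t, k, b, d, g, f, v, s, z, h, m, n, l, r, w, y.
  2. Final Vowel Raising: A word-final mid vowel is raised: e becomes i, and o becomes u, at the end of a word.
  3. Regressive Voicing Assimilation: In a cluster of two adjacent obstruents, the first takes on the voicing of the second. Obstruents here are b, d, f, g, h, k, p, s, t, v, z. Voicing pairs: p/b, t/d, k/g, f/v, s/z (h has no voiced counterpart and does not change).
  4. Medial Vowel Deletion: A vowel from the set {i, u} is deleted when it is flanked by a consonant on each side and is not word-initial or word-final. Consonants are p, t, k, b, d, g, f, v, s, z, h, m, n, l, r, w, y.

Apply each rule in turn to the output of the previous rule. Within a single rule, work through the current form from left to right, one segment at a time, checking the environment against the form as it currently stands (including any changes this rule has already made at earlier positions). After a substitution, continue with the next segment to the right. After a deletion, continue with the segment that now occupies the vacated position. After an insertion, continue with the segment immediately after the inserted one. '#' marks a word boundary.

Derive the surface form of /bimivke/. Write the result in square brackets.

[bmfki]

1 Cluster Epenthesis: no change — [bimivke]
2 Final Vowel Raising: [bimivke] → [bimivki]
3 Regressive Voicing Assimilation: [bimivki] → [bimifki]
4 Medial Vowel Deletion: [bimifki] → [bmfki]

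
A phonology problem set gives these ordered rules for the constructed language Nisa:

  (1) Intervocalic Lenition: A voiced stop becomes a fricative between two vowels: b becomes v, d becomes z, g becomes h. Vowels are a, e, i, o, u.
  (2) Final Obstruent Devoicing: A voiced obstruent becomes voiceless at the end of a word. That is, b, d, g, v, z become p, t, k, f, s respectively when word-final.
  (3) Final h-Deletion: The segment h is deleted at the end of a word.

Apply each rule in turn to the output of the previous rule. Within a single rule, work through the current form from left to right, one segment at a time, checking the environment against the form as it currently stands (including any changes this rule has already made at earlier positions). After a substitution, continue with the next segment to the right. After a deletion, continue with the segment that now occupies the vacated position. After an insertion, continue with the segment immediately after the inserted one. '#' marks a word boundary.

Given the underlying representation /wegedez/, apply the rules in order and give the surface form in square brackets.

(1) Intervocalic Lenition: [wegedez] → [wehezez]
(2) Final Obstruent Devoicing: [wehezez] → [wehezes]
(3) Final h-Deletion: no change — [wehezes]

[wehezes]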